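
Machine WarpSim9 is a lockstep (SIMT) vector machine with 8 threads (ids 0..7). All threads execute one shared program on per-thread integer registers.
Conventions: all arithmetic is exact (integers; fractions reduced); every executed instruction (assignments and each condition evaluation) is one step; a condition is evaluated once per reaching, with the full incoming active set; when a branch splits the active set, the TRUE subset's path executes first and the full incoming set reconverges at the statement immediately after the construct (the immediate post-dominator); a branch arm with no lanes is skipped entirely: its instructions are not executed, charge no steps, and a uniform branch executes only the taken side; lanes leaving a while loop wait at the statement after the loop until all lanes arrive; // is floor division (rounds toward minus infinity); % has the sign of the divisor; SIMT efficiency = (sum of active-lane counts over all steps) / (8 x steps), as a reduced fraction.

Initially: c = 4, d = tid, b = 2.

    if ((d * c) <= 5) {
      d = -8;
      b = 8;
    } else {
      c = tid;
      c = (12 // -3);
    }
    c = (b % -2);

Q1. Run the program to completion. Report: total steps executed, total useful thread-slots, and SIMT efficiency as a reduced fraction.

Answer: 6 steps, 32 useful, 2/3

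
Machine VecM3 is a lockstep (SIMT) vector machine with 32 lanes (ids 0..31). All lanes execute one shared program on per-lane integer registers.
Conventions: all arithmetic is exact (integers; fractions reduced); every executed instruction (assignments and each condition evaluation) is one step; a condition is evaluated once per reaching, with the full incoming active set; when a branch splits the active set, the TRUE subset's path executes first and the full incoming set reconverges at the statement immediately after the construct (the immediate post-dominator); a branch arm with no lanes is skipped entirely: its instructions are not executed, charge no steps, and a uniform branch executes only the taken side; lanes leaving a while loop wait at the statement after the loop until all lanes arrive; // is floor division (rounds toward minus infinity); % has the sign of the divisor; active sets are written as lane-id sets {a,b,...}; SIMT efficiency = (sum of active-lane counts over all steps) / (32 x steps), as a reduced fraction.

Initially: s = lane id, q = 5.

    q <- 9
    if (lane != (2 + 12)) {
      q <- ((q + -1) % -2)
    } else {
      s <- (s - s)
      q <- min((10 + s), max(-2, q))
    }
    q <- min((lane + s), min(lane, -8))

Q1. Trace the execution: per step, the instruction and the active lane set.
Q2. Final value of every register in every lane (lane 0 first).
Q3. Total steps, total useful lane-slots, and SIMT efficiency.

step 0: q <- 9                       {0,1,2,3,4,5,6,7,8,9,10,11,12,13,14,15,16,17,18,19,20,21,22,23,24,25,26,27,28,29,30,31}
step 1: eval (lane != (2 + 12))      {0,1,2,3,4,5,6,7,8,9,10,11,12,13,14,15,16,17,18,19,20,21,22,23,24,25,26,27,28,29,30,31}
step 2: q <- ((q + -1) % -2)         {0,1,2,3,4,5,6,7,8,9,10,11,12,13,15,16,17,18,19,20,21,22,23,24,25,26,27,28,29,30,31}
step 3: s <- (s - s)                 {14}
step 4: q <- min((10 + s), max(-2, q)) {14}
step 5: q <- min((lane + s), min(lane, -8)) {0,1,2,3,4,5,6,7,8,9,10,11,12,13,14,15,16,17,18,19,20,21,22,23,24,25,26,27,28,29,30,31}

Answer: 6 steps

s: 0,1,2,3,4,5,6,7,8,9,10,11,12,13,0,15,16,17,18,19,20,21,22,23,24,25,26,27,28,29,30,31
q: -8,-8,-8,-8,-8,-8,-8,-8,-8,-8,-8,-8,-8,-8,-8,-8,-8,-8,-8,-8,-8,-8,-8,-8,-8,-8,-8,-8,-8,-8,-8,-8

steps = 6; useful = 129; efficiency = 129/192 = 43/64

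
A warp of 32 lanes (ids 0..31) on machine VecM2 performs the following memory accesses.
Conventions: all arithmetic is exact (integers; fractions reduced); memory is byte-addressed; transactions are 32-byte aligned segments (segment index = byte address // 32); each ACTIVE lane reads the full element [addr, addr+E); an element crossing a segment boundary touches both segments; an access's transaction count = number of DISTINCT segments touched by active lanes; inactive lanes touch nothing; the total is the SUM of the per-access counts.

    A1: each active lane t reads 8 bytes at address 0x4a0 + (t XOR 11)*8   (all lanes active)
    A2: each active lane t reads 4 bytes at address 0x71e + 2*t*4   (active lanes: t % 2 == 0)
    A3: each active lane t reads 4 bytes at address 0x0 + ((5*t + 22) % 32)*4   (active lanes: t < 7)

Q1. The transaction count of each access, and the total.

A1: 8 transactions
A2: 9 transactions
A3: 4 transactions

Answer: 8,9,4; total 21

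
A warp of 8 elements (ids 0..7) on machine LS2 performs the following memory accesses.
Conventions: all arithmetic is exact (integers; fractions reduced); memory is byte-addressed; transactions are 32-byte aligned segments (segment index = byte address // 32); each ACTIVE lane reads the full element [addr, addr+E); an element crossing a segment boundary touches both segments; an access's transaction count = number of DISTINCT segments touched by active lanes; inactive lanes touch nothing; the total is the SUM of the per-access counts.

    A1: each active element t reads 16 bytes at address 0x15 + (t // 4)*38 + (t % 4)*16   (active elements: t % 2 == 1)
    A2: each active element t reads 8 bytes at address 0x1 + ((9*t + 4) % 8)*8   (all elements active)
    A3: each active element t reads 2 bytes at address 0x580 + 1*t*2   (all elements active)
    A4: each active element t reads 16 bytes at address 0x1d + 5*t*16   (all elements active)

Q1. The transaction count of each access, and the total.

A1: 3 transactions
A2: 3 transactions
A3: 1 transaction
A4: 12 transactions

Answer: 3,3,1,12; total 19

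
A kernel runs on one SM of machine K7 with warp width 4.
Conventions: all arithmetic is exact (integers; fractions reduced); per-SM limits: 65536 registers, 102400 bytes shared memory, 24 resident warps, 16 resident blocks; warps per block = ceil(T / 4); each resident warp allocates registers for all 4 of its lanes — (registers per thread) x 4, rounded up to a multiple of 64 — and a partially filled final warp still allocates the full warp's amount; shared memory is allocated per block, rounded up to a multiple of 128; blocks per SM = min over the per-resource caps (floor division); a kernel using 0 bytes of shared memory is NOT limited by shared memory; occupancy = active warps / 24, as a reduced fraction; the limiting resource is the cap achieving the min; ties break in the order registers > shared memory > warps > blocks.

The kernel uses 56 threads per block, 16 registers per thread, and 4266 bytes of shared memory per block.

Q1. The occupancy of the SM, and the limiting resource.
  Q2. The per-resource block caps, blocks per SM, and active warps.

Answer: occupancy 7/12, limited by warps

registers: 73 blocks
shared memory: 23 blocks
warps: 1 block
blocks: 16 blocks

Answer: 1 block, 14 active warps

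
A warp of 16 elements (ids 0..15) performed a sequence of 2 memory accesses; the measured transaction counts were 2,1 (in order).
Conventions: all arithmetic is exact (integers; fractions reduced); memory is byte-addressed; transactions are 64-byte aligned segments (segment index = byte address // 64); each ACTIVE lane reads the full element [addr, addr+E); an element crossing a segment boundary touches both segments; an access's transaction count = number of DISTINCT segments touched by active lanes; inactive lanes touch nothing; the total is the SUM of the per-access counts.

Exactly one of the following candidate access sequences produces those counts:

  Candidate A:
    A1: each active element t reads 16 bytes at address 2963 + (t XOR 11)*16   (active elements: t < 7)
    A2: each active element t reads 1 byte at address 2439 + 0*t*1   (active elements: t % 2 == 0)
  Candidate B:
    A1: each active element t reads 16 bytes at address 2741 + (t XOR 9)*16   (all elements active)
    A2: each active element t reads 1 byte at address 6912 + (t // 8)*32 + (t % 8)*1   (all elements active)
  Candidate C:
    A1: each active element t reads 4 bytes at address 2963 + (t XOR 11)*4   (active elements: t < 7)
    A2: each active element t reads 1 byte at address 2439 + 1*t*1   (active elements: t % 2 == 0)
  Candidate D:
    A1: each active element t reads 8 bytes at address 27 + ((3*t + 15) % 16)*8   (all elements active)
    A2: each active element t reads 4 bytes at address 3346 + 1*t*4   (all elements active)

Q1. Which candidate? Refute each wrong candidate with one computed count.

A: A1 gives 3 transactions, not 2
B: A1 gives 5 transactions, not 2
D: A1 gives 3 transactions, not 2
C: all counts match (2,1)

Answer: C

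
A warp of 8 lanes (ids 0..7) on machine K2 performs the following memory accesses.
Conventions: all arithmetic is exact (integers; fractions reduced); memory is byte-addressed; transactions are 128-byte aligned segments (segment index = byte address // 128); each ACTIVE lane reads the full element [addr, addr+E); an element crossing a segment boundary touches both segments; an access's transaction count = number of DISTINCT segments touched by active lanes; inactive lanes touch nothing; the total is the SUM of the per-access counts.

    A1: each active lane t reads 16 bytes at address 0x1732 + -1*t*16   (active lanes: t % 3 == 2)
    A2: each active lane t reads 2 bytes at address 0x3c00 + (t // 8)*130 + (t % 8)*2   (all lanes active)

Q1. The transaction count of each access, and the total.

A1: 2 transactions
A2: 1 transaction

Answer: 2,1; total 3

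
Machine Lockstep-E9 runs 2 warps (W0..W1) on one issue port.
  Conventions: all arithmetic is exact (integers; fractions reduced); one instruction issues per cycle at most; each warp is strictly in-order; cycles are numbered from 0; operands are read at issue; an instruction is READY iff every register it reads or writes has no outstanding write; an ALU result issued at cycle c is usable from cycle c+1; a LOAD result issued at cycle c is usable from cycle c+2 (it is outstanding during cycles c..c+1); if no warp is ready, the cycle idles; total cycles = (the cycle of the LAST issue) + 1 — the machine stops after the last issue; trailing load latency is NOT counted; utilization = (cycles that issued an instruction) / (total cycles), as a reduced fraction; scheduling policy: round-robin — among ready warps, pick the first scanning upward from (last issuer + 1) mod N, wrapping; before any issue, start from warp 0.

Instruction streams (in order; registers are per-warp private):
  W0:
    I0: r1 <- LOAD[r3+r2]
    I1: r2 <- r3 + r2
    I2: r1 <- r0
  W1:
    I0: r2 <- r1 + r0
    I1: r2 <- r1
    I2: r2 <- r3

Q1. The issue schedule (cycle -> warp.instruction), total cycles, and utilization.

cycle 0: W0.I0
cycle 1: W1.I0
cycle 2: W0.I1
cycle 3: W1.I1
cycle 4: W0.I2
cycle 5: W1.I2

Answer: 6 cycles, utilization 1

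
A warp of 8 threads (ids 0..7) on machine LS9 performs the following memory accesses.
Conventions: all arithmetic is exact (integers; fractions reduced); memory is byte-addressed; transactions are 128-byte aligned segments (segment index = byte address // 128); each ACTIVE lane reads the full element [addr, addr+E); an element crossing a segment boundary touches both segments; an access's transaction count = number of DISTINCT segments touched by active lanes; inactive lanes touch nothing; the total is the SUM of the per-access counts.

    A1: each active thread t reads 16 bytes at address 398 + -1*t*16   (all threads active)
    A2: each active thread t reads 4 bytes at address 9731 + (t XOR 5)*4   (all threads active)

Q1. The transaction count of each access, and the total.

A1: 2 transactions
A2: 1 transaction

Answer: 2,1; total 3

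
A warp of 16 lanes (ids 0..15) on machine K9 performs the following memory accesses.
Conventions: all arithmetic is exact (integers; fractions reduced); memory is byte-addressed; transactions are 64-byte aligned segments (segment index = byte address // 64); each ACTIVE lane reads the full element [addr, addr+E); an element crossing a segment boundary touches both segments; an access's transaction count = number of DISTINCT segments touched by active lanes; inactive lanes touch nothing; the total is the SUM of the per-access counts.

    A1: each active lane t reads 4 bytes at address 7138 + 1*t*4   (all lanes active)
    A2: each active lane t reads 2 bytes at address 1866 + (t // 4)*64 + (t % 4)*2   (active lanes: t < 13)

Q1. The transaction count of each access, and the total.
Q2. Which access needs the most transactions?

A1: 2 transactions
A2: 4 transactions

Answer: 2,4; total 6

Answer: A2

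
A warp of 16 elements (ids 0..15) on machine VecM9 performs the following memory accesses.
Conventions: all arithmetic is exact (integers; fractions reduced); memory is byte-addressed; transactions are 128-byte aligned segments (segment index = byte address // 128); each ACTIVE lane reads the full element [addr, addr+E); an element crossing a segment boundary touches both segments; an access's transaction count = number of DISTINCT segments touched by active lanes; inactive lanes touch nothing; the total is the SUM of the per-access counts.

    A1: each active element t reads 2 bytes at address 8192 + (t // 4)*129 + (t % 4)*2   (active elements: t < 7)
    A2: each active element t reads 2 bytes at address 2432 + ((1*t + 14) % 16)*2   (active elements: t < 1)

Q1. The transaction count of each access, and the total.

A1: 2 transactions
A2: 1 transaction

Answer: 2,1; total 3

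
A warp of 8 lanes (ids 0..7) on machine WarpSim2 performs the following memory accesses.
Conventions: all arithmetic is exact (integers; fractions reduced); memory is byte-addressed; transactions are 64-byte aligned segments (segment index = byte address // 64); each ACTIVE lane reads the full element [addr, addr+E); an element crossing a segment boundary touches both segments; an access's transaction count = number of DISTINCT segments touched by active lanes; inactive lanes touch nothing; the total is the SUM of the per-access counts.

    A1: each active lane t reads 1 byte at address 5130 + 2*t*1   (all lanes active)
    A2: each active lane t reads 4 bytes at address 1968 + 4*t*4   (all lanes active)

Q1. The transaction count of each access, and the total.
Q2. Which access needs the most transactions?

A1: 1 transaction
A2: 3 transactions

Answer: 1,3; total 4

Answer: A2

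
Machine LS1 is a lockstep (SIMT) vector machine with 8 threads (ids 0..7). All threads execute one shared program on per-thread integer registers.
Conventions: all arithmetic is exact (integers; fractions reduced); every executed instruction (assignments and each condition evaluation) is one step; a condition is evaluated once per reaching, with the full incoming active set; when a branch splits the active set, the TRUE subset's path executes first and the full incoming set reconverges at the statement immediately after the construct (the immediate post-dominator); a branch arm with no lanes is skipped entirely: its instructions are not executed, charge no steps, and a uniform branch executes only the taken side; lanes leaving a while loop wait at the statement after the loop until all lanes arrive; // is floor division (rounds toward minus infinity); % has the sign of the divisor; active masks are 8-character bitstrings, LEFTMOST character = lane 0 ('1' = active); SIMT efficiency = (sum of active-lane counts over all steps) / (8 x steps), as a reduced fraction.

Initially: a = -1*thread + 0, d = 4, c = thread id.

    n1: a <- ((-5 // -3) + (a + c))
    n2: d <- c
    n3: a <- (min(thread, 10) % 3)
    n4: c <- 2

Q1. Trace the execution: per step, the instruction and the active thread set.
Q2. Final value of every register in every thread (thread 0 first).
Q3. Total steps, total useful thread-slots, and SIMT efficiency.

step 0: a <- ((-5 // -3) + (a + c))  11111111
step 1: d <- c                       11111111
step 2: a <- (min(thread, 10) % 3)   11111111
step 3: c <- 2                       11111111

Answer: 4 steps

a: 0,1,2,0,1,2,0,1
d: 0,1,2,3,4,5,6,7
c: 2,2,2,2,2,2,2,2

steps = 4; useful = 32; efficiency = 32/32 = 1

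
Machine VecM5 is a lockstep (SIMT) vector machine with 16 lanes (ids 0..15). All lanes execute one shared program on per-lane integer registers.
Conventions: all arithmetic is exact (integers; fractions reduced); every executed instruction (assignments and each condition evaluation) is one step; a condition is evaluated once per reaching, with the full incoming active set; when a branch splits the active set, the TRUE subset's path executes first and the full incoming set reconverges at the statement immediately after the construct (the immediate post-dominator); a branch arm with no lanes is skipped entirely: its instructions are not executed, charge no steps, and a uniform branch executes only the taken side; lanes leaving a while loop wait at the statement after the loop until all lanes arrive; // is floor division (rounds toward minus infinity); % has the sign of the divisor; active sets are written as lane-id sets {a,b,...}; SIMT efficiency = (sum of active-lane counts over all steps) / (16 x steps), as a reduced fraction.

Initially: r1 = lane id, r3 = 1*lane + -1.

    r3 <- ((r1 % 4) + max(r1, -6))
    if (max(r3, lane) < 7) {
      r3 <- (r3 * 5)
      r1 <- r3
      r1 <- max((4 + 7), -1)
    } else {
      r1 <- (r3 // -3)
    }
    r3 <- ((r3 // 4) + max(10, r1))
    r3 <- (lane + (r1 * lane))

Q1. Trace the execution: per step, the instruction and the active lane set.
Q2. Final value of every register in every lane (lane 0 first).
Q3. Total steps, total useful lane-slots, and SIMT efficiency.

step 0: r3 <- ((r1 % 4) + max(r1, -6)) {0,1,2,3,4,5,6,7,8,9,10,11,12,13,14,15}
step 1: eval (max(r3, lane) < 7)     {0,1,2,3,4,5,6,7,8,9,10,11,12,13,14,15}
step 2: r3 <- (r3 * 5)               {0,1,2,3,4,5}
step 3: r1 <- r3                     {0,1,2,3,4,5}
step 4: r1 <- max((4 + 7), -1)       {0,1,2,3,4,5}
step 5: r1 <- (r3 // -3)             {6,7,8,9,10,11,12,13,14,15}
step 6: r3 <- ((r3 // 4) + max(10, r1)) {0,1,2,3,4,5,6,7,8,9,10,11,12,13,14,15}
step 7: r3 <- (lane + (r1 * lane))   {0,1,2,3,4,5,6,7,8,9,10,11,12,13,14,15}

Answer: 8 steps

r1: 11,11,11,11,11,11,-3,-4,-3,-4,-4,-5,-4,-5,-6,-6
r3: 0,12,24,36,48,60,-12,-21,-16,-27,-30,-44,-36,-52,-70,-75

steps = 8; useful = 92; efficiency = 92/128 = 23/32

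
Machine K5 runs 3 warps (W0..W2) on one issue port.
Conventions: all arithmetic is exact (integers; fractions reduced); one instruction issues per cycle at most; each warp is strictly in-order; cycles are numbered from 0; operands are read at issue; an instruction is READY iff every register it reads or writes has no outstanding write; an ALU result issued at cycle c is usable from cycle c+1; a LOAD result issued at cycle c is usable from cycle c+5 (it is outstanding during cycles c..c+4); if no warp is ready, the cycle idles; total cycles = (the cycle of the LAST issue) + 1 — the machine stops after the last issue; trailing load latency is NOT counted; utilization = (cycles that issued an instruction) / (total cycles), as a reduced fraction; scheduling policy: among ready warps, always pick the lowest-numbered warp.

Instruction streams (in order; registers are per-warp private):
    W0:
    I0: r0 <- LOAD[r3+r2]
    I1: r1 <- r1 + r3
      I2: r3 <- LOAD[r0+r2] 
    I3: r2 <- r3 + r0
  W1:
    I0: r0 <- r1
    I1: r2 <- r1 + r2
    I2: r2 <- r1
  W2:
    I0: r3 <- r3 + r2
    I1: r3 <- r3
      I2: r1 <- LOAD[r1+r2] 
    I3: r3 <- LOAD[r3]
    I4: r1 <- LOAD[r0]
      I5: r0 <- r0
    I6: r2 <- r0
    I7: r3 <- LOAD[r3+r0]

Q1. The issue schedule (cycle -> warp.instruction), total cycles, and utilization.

cycle 0: W0.I0
cycle 1: W0.I1
cycle 2: W1.I0
cycle 3: W1.I1
cycle 4: W1.I2
cycle 5: W0.I2
cycle 6: W2.I0
cycle 7: W2.I1
cycle 8: W2.I2
cycle 9: W2.I3
cycle 10: W0.I3
cycle 11: idle
cycle 12: idle
cycle 13: W2.I4
cycle 14: W2.I5
cycle 15: W2.I6
cycle 16: W2.I7

Answer: 17 cycles, utilization 15/17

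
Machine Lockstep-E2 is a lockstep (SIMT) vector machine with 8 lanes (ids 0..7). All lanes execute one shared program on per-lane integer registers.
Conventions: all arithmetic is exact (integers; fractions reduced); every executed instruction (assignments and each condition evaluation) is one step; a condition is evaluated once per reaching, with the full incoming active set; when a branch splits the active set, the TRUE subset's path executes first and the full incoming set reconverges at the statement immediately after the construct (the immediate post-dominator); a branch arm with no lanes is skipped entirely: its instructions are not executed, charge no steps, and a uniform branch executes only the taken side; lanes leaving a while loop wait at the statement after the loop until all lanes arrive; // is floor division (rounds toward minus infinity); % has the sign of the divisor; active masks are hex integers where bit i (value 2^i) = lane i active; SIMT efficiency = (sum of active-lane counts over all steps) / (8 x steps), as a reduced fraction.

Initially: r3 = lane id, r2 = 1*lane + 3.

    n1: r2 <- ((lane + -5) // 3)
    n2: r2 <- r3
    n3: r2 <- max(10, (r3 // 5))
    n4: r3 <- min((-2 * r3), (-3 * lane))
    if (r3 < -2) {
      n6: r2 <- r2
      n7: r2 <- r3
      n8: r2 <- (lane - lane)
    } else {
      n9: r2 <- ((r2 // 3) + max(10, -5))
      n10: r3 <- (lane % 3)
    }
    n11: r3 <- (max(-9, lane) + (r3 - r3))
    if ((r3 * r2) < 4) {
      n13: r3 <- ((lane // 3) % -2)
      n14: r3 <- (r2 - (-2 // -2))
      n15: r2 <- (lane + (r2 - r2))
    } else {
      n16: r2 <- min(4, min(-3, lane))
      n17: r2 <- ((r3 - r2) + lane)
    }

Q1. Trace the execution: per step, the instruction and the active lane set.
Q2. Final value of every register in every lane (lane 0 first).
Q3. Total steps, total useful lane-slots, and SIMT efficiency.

step 0: r2 <- ((lane + -5) // 3)     0xff
step 1: r2 <- r3                     0xff
step 2: r2 <- max(10, (r3 // 5))     0xff
step 3: r3 <- min((-2 * r3), (-3 * lane)) 0xff
step 4: eval (r3 < -2)               0xff
step 5: r2 <- r2                     0xfe
step 6: r2 <- r3                     0xfe
step 7: r2 <- (lane - lane)          0xfe
step 8: r2 <- ((r2 // 3) + max(10, -5)) 0x01
step 9: r3 <- (lane % 3)             0x01
step 10: r3 <- (max(-9, lane) + (r3 - r3)) 0xff
step 11: eval ((r3 * r2) < 4)         0xff
step 12: r3 <- ((lane // 3) % -2)     0xff
step 13: r3 <- (r2 - (-2 // -2))      0xff
step 14: r2 <- (lane + (r2 - r2))     0xff

Answer: 15 steps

r3: 12,-1,-1,-1,-1,-1,-1,-1
r2: 0,1,2,3,4,5,6,7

steps = 15; useful = 103; efficiency = 103/120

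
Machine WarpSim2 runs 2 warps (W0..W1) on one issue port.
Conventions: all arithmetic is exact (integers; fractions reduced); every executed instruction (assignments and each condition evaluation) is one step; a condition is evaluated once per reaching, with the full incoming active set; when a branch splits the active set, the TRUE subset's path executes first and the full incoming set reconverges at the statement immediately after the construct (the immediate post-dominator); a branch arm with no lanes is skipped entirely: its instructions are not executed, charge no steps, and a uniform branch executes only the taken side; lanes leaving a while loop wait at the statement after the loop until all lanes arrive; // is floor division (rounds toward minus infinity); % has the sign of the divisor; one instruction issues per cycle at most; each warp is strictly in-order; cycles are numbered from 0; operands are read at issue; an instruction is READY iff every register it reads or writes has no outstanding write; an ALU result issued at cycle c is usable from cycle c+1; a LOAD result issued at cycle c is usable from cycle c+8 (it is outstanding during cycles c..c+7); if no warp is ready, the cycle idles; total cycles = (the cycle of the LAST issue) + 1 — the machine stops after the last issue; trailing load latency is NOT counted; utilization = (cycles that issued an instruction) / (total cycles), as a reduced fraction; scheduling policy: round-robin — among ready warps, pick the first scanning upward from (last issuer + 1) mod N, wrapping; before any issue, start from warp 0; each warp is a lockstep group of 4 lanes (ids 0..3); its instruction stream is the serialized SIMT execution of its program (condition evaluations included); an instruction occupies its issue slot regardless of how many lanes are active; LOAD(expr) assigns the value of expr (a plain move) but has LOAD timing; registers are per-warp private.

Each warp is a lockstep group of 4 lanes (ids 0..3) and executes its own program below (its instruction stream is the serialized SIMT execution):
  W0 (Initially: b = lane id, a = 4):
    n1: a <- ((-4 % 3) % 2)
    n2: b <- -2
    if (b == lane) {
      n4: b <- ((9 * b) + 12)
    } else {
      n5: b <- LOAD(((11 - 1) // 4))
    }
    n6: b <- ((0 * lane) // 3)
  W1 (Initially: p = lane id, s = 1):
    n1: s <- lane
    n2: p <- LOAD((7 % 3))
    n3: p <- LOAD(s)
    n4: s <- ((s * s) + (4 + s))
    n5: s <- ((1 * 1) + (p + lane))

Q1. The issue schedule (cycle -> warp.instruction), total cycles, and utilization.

cycle 0: W0.I0
cycle 1: W1.I0
cycle 2: W0.I1
cycle 3: W1.I1
cycle 4: W0.I2
cycle 5: W0.I3
cycle 6: idle
cycle 7: idle
cycle 8: idle
cycle 9: idle
cycle 10: idle
cycle 11: W1.I2
cycle 12: W1.I3
cycle 13: W0.I4
cycle 14: idle
cycle 15: idle
cycle 16: idle
cycle 17: idle
cycle 18: idle
cycle 19: W1.I4

Answer: 20 cycles, utilization 1/2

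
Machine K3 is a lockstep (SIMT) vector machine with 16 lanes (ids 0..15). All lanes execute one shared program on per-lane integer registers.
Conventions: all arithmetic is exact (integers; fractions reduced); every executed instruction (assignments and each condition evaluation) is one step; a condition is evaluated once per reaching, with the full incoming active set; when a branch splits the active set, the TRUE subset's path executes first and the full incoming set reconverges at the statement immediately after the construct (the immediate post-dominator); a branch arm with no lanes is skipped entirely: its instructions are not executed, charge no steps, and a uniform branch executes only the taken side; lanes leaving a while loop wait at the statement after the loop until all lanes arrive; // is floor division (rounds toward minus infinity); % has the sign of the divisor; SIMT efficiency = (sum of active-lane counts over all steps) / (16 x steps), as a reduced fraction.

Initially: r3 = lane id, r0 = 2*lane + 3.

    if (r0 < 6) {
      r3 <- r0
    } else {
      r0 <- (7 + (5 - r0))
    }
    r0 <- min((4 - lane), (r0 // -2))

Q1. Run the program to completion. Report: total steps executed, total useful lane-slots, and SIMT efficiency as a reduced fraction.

Answer: 4 steps, 48 useful, 3/4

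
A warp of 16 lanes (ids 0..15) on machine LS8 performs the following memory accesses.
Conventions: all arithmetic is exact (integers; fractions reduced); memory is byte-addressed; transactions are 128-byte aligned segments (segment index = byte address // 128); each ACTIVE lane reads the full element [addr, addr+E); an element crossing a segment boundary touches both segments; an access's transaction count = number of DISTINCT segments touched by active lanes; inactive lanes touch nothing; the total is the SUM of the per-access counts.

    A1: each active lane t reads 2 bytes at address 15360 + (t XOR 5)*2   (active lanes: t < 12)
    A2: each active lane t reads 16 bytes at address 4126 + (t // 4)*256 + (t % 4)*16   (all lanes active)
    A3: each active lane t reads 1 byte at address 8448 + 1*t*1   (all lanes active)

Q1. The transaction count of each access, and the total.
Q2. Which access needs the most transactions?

A1: 1 transaction
A2: 4 transactions
A3: 1 transaction

Answer: 1,4,1; total 6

Answer: A2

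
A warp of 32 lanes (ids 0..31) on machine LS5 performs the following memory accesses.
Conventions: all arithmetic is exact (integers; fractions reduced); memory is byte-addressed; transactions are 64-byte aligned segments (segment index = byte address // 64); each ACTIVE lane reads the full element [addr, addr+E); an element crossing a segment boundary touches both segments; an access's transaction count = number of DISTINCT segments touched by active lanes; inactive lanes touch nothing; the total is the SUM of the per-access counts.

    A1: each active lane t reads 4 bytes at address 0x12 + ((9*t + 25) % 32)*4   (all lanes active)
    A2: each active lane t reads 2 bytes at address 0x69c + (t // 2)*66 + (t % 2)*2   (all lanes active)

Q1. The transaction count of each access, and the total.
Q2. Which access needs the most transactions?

A1: 3 transactions
A2: 16 transactions

Answer: 3,16; total 19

Answer: A2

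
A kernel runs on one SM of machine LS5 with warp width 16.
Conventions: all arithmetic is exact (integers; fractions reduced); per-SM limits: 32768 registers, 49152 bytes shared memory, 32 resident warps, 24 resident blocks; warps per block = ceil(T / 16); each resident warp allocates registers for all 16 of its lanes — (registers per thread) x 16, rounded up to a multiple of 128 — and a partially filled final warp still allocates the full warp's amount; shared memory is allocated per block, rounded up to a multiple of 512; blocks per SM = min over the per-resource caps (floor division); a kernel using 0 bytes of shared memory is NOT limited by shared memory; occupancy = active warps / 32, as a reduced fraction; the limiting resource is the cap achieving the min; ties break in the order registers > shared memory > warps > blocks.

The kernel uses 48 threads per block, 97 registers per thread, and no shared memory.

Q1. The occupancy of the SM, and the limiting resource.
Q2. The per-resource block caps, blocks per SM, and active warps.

Answer: occupancy 9/16, limited by registers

registers: 6 blocks
shared memory: no limit (kernel uses none)
warps: 10 blocks
blocks: 24 blocks

Answer: 6 blocks, 18 active warps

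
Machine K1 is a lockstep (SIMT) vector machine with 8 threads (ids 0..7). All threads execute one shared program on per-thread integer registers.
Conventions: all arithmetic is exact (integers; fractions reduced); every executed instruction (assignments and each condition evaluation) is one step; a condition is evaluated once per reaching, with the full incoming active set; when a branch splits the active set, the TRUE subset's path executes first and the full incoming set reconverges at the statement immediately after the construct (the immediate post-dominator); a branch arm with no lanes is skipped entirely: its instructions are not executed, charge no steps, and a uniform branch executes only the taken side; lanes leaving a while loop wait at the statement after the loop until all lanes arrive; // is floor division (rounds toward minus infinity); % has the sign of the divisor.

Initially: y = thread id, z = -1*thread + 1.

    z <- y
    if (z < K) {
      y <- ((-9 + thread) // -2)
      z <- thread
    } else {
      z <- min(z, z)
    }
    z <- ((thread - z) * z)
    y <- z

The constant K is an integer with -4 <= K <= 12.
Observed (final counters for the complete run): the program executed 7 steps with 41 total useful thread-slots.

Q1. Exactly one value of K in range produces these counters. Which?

Answer: K = 1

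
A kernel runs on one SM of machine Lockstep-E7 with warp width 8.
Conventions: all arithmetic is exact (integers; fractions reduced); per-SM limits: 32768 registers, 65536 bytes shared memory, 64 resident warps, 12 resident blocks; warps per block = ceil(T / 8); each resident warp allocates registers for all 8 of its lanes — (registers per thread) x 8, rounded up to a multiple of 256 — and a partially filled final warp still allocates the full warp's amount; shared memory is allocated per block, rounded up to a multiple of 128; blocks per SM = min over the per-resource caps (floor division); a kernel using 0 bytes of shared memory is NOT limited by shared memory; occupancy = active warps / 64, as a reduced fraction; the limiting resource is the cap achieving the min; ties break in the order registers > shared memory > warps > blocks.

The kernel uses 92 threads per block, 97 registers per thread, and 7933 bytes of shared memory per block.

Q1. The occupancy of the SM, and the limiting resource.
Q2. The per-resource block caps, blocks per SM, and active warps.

Answer: occupancy 3/8, limited by registers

registers: 2 blocks
shared memory: 8 blocks
warps: 5 blocks
blocks: 12 blocks

Answer: 2 blocks, 24 active warps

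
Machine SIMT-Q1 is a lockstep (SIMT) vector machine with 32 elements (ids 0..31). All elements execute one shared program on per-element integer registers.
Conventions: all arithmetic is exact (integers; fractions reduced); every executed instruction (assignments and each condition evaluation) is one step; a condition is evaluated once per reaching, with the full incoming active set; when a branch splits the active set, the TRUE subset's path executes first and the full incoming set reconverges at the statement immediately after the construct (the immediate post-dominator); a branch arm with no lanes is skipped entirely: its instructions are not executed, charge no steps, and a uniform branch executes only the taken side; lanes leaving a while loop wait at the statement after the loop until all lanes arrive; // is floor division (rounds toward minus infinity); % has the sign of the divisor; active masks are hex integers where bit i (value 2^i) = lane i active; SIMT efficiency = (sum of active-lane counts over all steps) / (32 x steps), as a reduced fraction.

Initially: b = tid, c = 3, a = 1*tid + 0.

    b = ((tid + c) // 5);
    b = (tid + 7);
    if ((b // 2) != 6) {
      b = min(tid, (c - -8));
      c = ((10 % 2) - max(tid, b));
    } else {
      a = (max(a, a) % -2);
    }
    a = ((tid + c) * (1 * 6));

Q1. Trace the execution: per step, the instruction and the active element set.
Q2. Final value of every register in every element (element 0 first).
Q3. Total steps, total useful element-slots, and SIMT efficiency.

step 0: b <- ((tid + c) // 5)        0xffffffff
step 1: b <- (tid + 7)               0xffffffff
step 2: eval ((b // 2) != 6)         0xffffffff
step 3: b <- min(tid, (c - -8))      0xffffff9f
step 4: c <- ((10 % 2) - max(tid, b)) 0xffffff9f
step 5: a <- (max(a, a) % -2)        0x00000060
step 6: a <- ((tid + c) * (1 * 6))   0xffffffff

Answer: 7 steps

b: 0,1,2,3,4,12,13,7,8,9,10,11,11,11,11,11,11,11,11,11,11,11,11,11,11,11,11,11,11,11,11,11
c: 0,-1,-2,-3,-4,3,3,-7,-8,-9,-10,-11,-12,-13,-14,-15,-16,-17,-18,-19,-20,-21,-22,-23,-24,-25,-26,-27,-28,-29,-30,-31
a: 0,0,0,0,0,48,54,0,0,0,0,0,0,0,0,0,0,0,0,0,0,0,0,0,0,0,0,0,0,0,0,0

steps = 7; useful = 190; efficiency = 190/224 = 95/112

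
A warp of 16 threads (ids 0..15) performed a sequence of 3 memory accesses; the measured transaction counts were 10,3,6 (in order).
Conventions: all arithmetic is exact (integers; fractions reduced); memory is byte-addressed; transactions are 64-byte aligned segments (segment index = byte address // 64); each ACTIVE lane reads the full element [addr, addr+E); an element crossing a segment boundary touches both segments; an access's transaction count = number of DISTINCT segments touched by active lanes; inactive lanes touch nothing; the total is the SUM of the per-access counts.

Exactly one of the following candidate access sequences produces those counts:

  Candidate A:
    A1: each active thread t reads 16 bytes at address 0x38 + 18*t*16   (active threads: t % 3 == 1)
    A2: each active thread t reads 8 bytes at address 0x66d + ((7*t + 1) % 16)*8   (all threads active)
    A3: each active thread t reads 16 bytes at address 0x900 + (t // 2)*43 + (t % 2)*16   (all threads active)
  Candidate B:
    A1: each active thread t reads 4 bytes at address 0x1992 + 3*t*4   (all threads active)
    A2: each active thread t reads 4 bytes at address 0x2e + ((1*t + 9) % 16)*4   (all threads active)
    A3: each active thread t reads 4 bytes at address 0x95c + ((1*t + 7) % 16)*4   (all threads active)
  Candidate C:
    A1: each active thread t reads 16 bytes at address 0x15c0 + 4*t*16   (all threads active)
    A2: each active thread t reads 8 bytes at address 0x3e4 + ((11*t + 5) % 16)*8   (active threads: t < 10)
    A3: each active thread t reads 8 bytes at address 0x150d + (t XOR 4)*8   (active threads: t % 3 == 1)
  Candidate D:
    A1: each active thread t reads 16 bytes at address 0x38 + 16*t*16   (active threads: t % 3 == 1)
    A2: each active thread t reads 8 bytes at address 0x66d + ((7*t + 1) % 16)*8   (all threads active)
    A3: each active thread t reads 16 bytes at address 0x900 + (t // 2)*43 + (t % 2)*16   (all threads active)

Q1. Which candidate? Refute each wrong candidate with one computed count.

A: A1 gives 7 transactions, not 10
B: A1 gives 4 transactions, not 10
C: A1 gives 16 transactions, not 10
D: all counts match (10,3,6)

Answer: D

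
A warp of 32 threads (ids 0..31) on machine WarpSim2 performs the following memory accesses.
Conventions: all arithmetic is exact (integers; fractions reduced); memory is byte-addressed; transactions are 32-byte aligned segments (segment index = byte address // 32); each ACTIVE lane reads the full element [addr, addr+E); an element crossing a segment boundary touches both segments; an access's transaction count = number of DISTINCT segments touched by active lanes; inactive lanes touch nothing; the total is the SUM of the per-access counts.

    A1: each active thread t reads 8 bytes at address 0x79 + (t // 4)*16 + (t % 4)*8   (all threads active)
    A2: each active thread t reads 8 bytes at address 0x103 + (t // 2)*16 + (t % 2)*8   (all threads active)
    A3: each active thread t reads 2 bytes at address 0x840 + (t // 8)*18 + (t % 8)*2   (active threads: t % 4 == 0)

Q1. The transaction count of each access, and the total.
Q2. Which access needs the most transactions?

A1: 6 transactions
A2: 9 transactions
A3: 2 transactions

Answer: 6,9,2; total 17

Answer: A2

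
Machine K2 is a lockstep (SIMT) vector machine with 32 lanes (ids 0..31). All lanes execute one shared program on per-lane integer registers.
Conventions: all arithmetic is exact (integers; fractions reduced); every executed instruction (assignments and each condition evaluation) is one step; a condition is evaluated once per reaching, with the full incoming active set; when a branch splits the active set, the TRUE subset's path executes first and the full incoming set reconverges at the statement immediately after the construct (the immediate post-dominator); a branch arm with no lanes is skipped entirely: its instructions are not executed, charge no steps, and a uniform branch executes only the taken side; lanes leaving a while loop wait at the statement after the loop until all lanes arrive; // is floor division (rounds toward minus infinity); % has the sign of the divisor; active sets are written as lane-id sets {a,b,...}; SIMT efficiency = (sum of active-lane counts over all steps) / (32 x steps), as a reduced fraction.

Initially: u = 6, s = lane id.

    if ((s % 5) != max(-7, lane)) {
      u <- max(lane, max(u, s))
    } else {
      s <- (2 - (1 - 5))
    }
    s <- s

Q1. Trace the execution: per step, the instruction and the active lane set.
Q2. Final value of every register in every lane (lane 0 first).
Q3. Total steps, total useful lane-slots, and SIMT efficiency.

step 0: eval ((s % 5) != max(-7, lane)) {0,1,2,3,4,5,6,7,8,9,10,11,12,13,14,15,16,17,18,19,20,21,22,23,24,25,26,27,28,29,30,31}
step 1: u <- max(lane, max(u, s))    {5,6,7,8,9,10,11,12,13,14,15,16,17,18,19,20,21,22,23,24,25,26,27,28,29,30,31}
step 2: s <- (2 - (1 - 5))           {0,1,2,3,4}
step 3: s <- s                       {0,1,2,3,4,5,6,7,8,9,10,11,12,13,14,15,16,17,18,19,20,21,22,23,24,25,26,27,28,29,30,31}

Answer: 4 steps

u: 6,6,6,6,6,6,6,7,8,9,10,11,12,13,14,15,16,17,18,19,20,21,22,23,24,25,26,27,28,29,30,31
s: 6,6,6,6,6,5,6,7,8,9,10,11,12,13,14,15,16,17,18,19,20,21,22,23,24,25,26,27,28,29,30,31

steps = 4; useful = 96; efficiency = 96/128 = 3/4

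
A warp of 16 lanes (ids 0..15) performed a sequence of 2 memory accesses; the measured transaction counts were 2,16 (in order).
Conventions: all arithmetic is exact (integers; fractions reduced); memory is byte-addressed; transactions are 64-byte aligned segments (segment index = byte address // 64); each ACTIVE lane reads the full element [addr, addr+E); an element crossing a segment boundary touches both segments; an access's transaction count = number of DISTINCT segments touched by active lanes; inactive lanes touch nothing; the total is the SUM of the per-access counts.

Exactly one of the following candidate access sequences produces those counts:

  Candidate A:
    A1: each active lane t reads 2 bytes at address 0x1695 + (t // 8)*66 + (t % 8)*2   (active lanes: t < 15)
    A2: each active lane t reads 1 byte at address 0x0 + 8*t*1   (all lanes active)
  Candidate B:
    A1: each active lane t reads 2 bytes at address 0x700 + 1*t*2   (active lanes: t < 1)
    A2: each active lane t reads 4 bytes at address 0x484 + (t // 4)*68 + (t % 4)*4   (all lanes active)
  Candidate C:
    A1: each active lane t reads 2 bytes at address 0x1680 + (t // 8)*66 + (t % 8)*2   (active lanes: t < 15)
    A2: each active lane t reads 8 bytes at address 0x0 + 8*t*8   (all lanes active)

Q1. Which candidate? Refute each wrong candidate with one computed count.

A: A2 gives 2 transactions, not 16
B: A1 gives 1 transaction, not 2
C: all counts match (2,16)

Answer: C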